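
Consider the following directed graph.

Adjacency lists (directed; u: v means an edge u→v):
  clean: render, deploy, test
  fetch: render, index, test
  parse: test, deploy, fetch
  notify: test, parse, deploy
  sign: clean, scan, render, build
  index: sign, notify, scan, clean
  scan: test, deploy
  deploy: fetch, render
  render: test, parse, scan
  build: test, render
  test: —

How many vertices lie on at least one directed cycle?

A vertex is on a directed cycle iff it belongs to a strongly connected component of size ≥ 2 (or has a self-loop).
The vertices on cycles are {scan, sign, build, clean, fetch, index, parse, deploy, notify, render} — 10 in total.

10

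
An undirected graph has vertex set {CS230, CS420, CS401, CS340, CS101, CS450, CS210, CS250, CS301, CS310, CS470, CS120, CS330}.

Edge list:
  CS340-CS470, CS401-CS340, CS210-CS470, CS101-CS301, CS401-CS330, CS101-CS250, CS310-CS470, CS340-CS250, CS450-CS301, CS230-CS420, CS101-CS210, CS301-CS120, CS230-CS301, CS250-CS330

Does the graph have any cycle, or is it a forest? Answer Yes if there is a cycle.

Yes

DFS, tracking each vertex's parent; an edge to a visited non-parent vertex closes a cycle.
Start from CS301:
visit CS301 (parent –)
  visit CS120 (parent CS301)
    CS120–CS301: parent, skip
  visit CS230 (parent CS301)
    visit CS420 (parent CS230)
      CS420–CS230: parent, skip
    CS230–CS301: parent, skip
  visit CS101 (parent CS301)
    CS101–CS301: parent, skip
    visit CS250 (parent CS101)
      CS250–CS101: parent, skip
      visit CS340 (parent CS250)
        CS340–CS250: parent, skip
        visit CS470 (parent CS340)
          visit CS310 (parent CS470)
            CS310–CS470: parent, skip
          visit CS210 (parent CS470)
            CS210–CS101: CS101 visited and ≠ parent → cycle
Cycle: CS101 – CS250 – CS340 – CS470 – CS210 – CS101.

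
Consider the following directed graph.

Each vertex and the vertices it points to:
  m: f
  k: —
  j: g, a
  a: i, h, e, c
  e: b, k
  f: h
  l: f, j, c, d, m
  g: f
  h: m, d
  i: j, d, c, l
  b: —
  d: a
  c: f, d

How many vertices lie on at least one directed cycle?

10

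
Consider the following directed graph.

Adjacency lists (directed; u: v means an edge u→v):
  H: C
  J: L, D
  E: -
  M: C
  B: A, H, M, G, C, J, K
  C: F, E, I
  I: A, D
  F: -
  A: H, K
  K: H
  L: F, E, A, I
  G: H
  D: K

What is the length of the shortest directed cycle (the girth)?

4

For each vertex v, BFS finds the shortest path from v back to v.
The shortest such closed walk is C → I → A → H → C, length 4.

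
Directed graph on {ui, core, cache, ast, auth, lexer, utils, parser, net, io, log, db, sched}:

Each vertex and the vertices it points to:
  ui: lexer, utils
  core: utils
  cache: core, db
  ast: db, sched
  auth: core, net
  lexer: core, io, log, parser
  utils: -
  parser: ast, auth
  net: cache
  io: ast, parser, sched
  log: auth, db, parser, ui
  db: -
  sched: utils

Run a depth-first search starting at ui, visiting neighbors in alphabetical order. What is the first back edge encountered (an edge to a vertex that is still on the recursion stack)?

log->ui

DFS from ui (visiting neighbors in alphabetical order); mark gray on enter, black on exit:
ui gray
  lexer gray
    core gray
      utils gray
      utils black
    core black
    io gray
      ast gray
        db gray
        db black
        sched gray
          sched→utils: utils black — skip
        sched black
      ast black
      parser gray
        parser→ast: ast black — skip
        auth gray
          auth→core: core black — skip
          net gray
            cache gray
              cache→core: core black — skip
              cache→db: db black — skip
            cache black
          net black
        auth black
      parser black
      io→sched: sched black — skip
    io black
    log gray
      log→auth: auth black — skip
      log→db: db black — skip
      log→parser: parser black — skip
      log→ui: ui is gray → back edge
First back edge: log → ui.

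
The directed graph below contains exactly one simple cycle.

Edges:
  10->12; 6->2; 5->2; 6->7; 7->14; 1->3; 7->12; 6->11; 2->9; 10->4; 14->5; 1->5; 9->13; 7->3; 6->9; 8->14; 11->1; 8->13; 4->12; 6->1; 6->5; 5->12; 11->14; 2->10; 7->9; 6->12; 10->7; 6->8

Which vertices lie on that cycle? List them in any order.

DFS with gray/black marking from 2:
2 gray
  10 gray
    7 gray
      12 gray
      12 black
      9 gray
        13 gray
        13 black
      9 black
      3 gray
      3 black
      14 gray
        5 gray
          5→2: 2 is gray → back edge
Back edge closes the cycle 2 → 10 → 7 → 14 → 5 → 2; its vertices are {2, 5, 7, 10, 14}.

2, 5, 7, 10, 14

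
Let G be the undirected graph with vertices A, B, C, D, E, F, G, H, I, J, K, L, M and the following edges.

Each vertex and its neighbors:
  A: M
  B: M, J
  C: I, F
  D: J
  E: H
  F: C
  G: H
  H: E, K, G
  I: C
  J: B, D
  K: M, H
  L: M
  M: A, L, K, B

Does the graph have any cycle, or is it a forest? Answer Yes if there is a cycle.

DFS, tracking each vertex's parent; an edge to a visited non-parent vertex closes a cycle.
Start from C:
visit C (parent –)
  visit I (parent C)
    I–C: parent, skip
  visit F (parent C)
    F–C: parent, skip
visit A (parent –)
  visit M (parent A)
    M–A: parent, skip
    visit L (parent M)
      L–M: parent, skip
    visit K (parent M)
      K–M: parent, skip
      visit H (parent K)
        visit E (parent H)
          E–H: parent, skip
        H–K: parent, skip
        visit G (parent H)
          G–H: parent, skip
    visit B (parent M)
      B–M: parent, skip
      visit J (parent B)
        J–B: parent, skip
        visit D (parent J)
          D–J: parent, skip
No non-parent visited neighbor found — the graph is a forest.

No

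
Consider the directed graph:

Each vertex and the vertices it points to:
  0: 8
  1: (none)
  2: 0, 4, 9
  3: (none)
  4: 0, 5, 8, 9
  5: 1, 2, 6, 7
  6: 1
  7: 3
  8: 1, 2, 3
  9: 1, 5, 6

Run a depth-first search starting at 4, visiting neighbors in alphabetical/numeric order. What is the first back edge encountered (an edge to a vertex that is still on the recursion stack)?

DFS from 4 (visiting neighbors in alphabetical/numeric order); mark gray on enter, black on exit:
4 gray
  0 gray
    8 gray
      1 gray
      1 black
      2 gray
        2→0: 0 is gray → back edge
First back edge: 2 → 0.

2->0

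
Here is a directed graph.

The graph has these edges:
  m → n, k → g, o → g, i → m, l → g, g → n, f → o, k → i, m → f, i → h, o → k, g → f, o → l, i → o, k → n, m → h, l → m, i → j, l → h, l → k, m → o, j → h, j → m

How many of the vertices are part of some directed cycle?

A vertex is on a directed cycle iff it belongs to a strongly connected component of size ≥ 2 (or has a self-loop).
The vertices on cycles are {f, g, i, j, k, l, m, o} — 8 in total.

8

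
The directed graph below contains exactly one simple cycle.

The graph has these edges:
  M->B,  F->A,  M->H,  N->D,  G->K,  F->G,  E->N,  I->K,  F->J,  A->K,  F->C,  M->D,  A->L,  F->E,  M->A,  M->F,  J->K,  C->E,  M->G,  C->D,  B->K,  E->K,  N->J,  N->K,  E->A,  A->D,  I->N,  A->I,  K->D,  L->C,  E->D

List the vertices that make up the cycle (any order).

A, C, E, L

DFS with gray/black marking from E:
E gray
  N gray
    K gray
      D gray
      D black
    K black
    N→D: D black — skip
    J gray
      J→K: K black — skip
    J black
  N black
  E→K: K black — skip
  E→D: D black — skip
  A gray
    A→D: D black — skip
    L gray
      C gray
        C→E: E is gray → back edge
Back edge closes the cycle E → A → L → C → E; its vertices are {A, C, E, L}.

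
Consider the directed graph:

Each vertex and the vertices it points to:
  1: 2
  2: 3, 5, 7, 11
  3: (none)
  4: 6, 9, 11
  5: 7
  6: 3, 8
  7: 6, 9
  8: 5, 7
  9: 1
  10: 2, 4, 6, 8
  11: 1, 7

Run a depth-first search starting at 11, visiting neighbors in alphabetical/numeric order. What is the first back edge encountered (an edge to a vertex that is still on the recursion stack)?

DFS from 11 (visiting neighbors in alphabetical/numeric order); mark gray on enter, black on exit:
11 gray
  1 gray
    2 gray
      3 gray
      3 black
      5 gray
        7 gray
          6 gray
            6→3: 3 black — skip
            8 gray
              8→5: 5 is gray → back edge
First back edge: 8 → 5.

8->5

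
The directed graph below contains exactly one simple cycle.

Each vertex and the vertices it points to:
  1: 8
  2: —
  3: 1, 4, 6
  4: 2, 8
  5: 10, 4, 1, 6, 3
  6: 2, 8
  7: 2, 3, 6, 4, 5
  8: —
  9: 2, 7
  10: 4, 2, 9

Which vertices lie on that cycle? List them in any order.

5, 7, 9, 10

DFS with gray/black marking from 9:
9 gray
  2 gray
  2 black
  7 gray
    7→2: 2 black — skip
    3 gray
      1 gray
        8 gray
        8 black
      1 black
      4 gray
        4→2: 2 black — skip
        4→8: 8 black — skip
      4 black
      6 gray
        6→2: 2 black — skip
        6→8: 8 black — skip
      6 black
    3 black
    7→6: 6 black — skip
    7→4: 4 black — skip
    5 gray
      10 gray
        10→4: 4 black — skip
        10→2: 2 black — skip
        10→9: 9 is gray → back edge
Back edge closes the cycle 9 → 7 → 5 → 10 → 9; its vertices are {5, 7, 9, 10}.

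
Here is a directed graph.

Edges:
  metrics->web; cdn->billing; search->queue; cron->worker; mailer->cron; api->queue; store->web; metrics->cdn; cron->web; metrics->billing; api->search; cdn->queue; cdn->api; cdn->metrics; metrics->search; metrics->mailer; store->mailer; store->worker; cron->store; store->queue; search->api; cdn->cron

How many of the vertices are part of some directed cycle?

A vertex is on a directed cycle iff it belongs to a strongly connected component of size ≥ 2 (or has a self-loop).
The vertices on cycles are {api, cdn, cron, store, mailer, search, metrics} — 7 in total.

7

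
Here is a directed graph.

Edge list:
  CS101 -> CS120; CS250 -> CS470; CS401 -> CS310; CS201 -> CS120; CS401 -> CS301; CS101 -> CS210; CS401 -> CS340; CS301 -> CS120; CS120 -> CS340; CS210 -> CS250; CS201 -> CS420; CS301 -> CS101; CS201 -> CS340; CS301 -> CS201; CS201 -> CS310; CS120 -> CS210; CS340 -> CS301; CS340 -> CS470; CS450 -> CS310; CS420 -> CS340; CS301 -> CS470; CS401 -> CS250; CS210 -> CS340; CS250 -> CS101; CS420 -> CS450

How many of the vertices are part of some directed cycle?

8

A vertex is on a directed cycle iff it belongs to a strongly connected component of size ≥ 2 (or has a self-loop).
The vertices on cycles are {CS101, CS120, CS201, CS210, CS250, CS301, CS340, CS420} — 8 in total.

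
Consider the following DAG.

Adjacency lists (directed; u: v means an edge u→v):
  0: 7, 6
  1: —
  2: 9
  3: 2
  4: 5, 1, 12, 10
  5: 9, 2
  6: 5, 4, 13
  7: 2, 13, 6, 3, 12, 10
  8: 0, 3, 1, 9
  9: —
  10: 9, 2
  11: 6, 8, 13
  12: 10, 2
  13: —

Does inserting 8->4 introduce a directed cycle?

No

Adding 8→4 creates a cycle iff 4 can already reach 8.
Explore from 4: no path reaches 8. The graph stays acyclic.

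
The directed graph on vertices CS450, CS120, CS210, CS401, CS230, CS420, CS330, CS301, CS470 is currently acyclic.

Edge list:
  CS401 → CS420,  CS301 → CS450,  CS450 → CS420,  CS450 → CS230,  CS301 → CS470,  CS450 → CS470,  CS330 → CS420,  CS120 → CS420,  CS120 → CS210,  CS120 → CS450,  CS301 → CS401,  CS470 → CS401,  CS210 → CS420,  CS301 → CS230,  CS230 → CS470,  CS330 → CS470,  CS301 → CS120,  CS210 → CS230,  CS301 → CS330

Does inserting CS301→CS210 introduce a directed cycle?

Adding CS301→CS210 creates a cycle iff CS210 can already reach CS301.
Explore from CS210: no path reaches CS301. The graph stays acyclic.

No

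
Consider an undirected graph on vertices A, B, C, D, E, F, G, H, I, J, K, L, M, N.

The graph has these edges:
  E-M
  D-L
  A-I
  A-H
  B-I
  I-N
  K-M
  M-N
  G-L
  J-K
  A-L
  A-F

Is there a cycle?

No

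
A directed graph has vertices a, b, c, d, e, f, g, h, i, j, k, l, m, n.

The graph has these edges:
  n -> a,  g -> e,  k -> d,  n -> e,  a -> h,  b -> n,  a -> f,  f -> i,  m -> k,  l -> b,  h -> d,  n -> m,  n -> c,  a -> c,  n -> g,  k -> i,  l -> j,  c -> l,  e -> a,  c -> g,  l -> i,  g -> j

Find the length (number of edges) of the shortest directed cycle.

For each vertex v, BFS finds the shortest path from v back to v.
The shortest such closed walk is n → c → l → b → n, length 4.

4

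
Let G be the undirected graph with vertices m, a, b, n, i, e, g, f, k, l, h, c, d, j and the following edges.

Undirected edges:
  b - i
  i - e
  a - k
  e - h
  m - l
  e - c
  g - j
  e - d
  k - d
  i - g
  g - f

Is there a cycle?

No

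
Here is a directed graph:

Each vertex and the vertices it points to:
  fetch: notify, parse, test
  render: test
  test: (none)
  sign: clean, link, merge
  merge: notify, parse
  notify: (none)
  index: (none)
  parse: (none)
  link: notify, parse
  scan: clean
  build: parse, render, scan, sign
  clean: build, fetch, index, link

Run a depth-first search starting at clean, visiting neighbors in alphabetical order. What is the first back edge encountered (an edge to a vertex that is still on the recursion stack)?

scan->clean

DFS from clean (visiting neighbors in alphabetical order); mark gray on enter, black on exit:
clean gray
  build gray
    parse gray
    parse black
    render gray
      test gray
      test black
    render black
    scan gray
      scan→clean: clean is gray → back edge
First back edge: scan → clean.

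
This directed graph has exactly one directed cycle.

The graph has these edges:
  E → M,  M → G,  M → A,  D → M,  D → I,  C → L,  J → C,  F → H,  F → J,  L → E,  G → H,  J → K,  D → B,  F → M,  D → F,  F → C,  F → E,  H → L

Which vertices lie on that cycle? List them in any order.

E, G, H, L, M

DFS with gray/black marking from M:
M gray
  G gray
    H gray
      L gray
        E gray
          E→M: M is gray → back edge
Back edge closes the cycle M → G → H → L → E → M; its vertices are {E, G, H, L, M}.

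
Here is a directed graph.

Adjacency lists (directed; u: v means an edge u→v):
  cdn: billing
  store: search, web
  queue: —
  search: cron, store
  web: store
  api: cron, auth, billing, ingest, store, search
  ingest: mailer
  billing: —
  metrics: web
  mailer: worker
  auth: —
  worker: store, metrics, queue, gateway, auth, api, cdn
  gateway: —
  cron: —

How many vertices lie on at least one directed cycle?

7

A vertex is on a directed cycle iff it belongs to a strongly connected component of size ≥ 2 (or has a self-loop).
The vertices on cycles are {api, web, store, ingest, mailer, search, worker} — 7 in total.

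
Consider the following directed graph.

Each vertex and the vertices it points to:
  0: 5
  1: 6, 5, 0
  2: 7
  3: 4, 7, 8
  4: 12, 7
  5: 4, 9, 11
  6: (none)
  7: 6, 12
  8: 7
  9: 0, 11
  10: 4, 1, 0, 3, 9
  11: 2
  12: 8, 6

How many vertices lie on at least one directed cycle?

A vertex is on a directed cycle iff it belongs to a strongly connected component of size ≥ 2 (or has a self-loop).
The vertices on cycles are {0, 5, 7, 8, 9, 12} — 6 in total.

6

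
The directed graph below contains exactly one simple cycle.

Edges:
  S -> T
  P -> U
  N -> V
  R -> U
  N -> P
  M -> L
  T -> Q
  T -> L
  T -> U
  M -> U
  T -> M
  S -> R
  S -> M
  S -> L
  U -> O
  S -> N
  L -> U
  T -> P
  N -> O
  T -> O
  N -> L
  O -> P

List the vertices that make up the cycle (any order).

O, P, U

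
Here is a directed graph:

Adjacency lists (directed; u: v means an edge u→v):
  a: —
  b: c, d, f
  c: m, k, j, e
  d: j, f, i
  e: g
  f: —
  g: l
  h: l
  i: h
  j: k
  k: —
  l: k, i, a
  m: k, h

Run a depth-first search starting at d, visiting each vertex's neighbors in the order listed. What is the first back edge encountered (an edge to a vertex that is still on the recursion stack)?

DFS from d (visiting each vertex's neighbors in the order listed); mark gray on enter, black on exit:
d gray
  j gray
    k gray
    k black
  j black
  f gray
  f black
  i gray
    h gray
      l gray
        l→k: k black — skip
        l→i: i is gray → back edge
First back edge: l → i.

l→i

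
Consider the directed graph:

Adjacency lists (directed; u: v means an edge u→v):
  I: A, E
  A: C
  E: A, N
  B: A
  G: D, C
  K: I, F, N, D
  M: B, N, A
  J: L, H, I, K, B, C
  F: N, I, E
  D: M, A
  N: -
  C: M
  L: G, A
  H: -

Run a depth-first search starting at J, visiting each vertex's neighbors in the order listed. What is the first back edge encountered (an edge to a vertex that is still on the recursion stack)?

C->M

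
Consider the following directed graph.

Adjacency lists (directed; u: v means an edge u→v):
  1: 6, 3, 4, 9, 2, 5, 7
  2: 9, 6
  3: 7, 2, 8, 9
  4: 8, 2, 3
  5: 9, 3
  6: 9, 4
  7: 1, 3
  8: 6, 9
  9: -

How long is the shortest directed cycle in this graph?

2

For each vertex v, BFS finds the shortest path from v back to v.
The shortest such closed walk is 7 → 1 → 7, length 2.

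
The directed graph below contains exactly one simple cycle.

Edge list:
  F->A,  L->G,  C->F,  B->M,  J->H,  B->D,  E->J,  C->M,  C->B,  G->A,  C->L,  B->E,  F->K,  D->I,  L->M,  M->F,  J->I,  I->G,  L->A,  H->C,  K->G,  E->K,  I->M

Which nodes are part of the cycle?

B, C, E, H, J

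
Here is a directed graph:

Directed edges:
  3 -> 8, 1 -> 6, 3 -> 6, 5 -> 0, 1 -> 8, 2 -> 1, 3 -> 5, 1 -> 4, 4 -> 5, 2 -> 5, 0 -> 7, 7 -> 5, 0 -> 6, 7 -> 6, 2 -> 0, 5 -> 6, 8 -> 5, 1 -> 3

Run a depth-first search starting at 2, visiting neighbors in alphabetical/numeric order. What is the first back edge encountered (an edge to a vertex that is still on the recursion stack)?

DFS from 2 (visiting neighbors in alphabetical/numeric order); mark gray on enter, black on exit:
2 gray
  0 gray
    6 gray
    6 black
    7 gray
      5 gray
        5→0: 0 is gray → back edge
First back edge: 5 → 0.

5→0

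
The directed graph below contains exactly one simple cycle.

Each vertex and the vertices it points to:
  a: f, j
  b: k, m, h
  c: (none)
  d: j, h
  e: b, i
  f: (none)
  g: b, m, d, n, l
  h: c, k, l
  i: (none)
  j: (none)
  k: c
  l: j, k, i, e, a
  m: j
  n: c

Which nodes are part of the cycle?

b, e, h, l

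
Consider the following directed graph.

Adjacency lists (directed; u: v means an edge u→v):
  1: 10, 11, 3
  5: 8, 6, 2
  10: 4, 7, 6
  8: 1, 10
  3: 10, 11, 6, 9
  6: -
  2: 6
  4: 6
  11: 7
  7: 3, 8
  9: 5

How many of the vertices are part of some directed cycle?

8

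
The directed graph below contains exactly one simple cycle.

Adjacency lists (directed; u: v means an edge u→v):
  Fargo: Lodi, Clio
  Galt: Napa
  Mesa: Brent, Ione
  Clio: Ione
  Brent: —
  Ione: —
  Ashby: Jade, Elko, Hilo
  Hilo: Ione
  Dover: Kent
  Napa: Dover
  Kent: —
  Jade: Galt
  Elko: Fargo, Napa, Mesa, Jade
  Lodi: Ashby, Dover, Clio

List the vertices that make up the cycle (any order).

Elko, Lodi, Ashby, Fargo

DFS with gray/black marking from Ashby:
Ashby gray
  Jade gray
    Galt gray
      Napa gray
        Dover gray
          Kent gray
          Kent black
        Dover black
      Napa black
    Galt black
  Jade black
  Elko gray
    Fargo gray
      Lodi gray
        Lodi→Ashby: Ashby is gray → back edge
Back edge closes the cycle Ashby → Elko → Fargo → Lodi → Ashby; its vertices are {Elko, Lodi, Ashby, Fargo}.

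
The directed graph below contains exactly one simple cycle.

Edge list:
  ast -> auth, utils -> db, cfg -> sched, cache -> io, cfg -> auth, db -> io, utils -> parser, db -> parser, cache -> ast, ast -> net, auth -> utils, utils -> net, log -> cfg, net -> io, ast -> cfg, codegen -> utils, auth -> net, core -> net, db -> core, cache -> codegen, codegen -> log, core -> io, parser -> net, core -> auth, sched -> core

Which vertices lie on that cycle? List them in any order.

db, auth, core, utils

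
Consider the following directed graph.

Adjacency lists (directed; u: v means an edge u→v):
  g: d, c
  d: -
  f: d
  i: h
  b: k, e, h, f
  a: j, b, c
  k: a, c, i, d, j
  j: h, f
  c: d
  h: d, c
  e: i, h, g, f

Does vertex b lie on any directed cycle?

Yes

b is on a cycle iff b can reach itself via ≥1 edge.
b → k → a → b — yes.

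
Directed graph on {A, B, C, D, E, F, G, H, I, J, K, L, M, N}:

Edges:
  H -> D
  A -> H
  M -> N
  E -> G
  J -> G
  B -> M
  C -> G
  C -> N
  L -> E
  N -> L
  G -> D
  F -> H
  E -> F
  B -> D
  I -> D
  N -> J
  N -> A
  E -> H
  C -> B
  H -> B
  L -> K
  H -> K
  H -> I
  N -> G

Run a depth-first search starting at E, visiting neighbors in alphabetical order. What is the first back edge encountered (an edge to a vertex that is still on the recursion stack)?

DFS from E (visiting neighbors in alphabetical order); mark gray on enter, black on exit:
E gray
  F gray
    H gray
      B gray
        D gray
        D black
        M gray
          N gray
            A gray
              A→H: H is gray → back edge
First back edge: A → H.

A->H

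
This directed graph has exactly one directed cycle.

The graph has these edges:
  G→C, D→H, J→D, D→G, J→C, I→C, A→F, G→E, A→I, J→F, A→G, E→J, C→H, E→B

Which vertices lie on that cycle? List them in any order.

D, E, G, J

DFS with gray/black marking from G:
G gray
  E gray
    B gray
    B black
    J gray
      D gray
        H gray
        H black
        D→G: G is gray → back edge
Back edge closes the cycle G → E → J → D → G; its vertices are {D, E, G, J}.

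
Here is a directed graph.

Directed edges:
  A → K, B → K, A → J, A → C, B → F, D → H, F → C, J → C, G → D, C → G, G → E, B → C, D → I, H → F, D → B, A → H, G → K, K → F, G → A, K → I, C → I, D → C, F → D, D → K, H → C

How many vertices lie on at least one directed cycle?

9

A vertex is on a directed cycle iff it belongs to a strongly connected component of size ≥ 2 (or has a self-loop).
The vertices on cycles are {A, B, C, D, F, G, H, J, K} — 9 in total.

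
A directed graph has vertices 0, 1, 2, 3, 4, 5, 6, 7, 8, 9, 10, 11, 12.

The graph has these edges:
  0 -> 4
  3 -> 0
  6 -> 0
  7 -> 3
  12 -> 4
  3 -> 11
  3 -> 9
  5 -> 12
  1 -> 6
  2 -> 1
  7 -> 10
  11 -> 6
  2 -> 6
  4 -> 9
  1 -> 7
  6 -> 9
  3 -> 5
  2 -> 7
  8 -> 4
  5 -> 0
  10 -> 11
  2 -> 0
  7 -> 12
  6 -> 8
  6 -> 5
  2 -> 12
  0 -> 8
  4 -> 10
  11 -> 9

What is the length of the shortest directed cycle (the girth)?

5

For each vertex v, BFS finds the shortest path from v back to v.
The shortest such closed walk is 10 → 11 → 6 → 8 → 4 → 10, length 5.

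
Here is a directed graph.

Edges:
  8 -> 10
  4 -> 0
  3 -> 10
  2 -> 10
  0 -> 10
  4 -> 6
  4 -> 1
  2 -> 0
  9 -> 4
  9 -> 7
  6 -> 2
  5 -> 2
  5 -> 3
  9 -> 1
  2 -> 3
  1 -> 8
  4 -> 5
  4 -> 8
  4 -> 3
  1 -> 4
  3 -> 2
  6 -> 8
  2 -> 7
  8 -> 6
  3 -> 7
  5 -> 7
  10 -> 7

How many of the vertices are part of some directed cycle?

A vertex is on a directed cycle iff it belongs to a strongly connected component of size ≥ 2 (or has a self-loop).
The vertices on cycles are {1, 2, 3, 4, 6, 8} — 6 in total.

6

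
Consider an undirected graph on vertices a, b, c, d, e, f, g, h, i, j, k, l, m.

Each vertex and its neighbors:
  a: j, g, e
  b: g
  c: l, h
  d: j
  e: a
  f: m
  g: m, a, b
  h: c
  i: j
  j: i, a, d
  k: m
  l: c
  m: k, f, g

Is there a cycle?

No

DFS, tracking each vertex's parent; an edge to a visited non-parent vertex closes a cycle.
Start from i:
visit i (parent –)
  visit j (parent i)
    j–i: parent, skip
    visit a (parent j)
      a–j: parent, skip
      visit g (parent a)
        visit m (parent g)
          visit k (parent m)
            k–m: parent, skip
          visit f (parent m)
            f–m: parent, skip
          m–g: parent, skip
        g–a: parent, skip
        visit b (parent g)
          b–g: parent, skip
      visit e (parent a)
        e–a: parent, skip
    visit d (parent j)
      d–j: parent, skip
visit c (parent –)
  visit l (parent c)
    l–c: parent, skip
  visit h (parent c)
    h–c: parent, skip
No non-parent visited neighbor found — the graph is a forest.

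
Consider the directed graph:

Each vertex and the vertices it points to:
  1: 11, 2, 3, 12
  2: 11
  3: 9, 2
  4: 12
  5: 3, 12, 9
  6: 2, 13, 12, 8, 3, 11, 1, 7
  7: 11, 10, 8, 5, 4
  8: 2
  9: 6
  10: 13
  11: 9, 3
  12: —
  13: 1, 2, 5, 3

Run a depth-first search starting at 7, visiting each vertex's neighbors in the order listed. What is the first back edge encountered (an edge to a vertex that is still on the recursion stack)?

2->11

DFS from 7 (visiting each vertex's neighbors in the order listed); mark gray on enter, black on exit:
7 gray
  11 gray
    9 gray
      6 gray
        2 gray
          2→11: 11 is gray → back edge
First back edge: 2 → 11.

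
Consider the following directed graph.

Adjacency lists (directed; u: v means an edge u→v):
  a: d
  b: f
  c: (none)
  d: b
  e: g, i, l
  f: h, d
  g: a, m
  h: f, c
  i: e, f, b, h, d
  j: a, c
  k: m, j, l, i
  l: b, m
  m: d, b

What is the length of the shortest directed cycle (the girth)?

2

For each vertex v, BFS finds the shortest path from v back to v.
The shortest such closed walk is i → e → i, length 2.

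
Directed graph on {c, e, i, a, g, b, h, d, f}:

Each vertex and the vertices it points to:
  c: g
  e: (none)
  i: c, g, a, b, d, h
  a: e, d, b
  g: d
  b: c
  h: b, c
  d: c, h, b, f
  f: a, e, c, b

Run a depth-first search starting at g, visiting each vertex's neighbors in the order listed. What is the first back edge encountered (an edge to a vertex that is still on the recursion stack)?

DFS from g (visiting each vertex's neighbors in the order listed); mark gray on enter, black on exit:
g gray
  d gray
    c gray
      c→g: g is gray → back edge
First back edge: c → g.

c->g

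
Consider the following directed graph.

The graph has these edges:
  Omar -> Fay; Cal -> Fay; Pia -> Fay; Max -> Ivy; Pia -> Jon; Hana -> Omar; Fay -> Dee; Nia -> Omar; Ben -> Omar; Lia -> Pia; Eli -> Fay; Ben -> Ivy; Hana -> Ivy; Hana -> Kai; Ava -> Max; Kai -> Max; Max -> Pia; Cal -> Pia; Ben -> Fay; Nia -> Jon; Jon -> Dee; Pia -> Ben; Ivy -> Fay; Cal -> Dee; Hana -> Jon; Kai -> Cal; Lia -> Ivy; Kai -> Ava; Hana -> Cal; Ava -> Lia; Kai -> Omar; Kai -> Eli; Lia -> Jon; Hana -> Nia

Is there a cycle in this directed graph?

No

DFS with white/gray/black marking, starting from Fay:
Fay gray
  Dee gray
  Dee black
Fay black
Ava gray
  Lia gray
    Jon gray
      Jon→Dee: Dee black — skip
    Jon black
    Ivy gray
      Ivy→Fay: Fay black — skip
    Ivy black
    Pia gray
      Ben gray
        Omar gray
          Omar→Fay: Fay black — skip
        Omar black
        Ben→Fay: Fay black — skip
        Ben→Ivy: Ivy black — skip
      Ben black
      Pia→Jon: Jon black — skip
      Pia→Fay: Fay black — skip
    Pia black
  Lia black
  Max gray
    Max→Ivy: Ivy black — skip
    Max→Pia: Pia black — skip
  Max black
Ava black
Nia gray
  Nia→Omar: Omar black — skip
  Nia→Jon: Jon black — skip
Nia black
Hana gray
  Cal gray
    Cal→Dee: Dee black — skip
    Cal→Fay: Fay black — skip
    Cal→Pia: Pia black — skip
  Cal black
  Hana→Omar: Omar black — skip
  Hana→Ivy: Ivy black — skip
  Hana→Nia: Nia black — skip
  Hana→Jon: Jon black — skip
  Kai gray
    Eli gray
      Eli→Fay: Fay black — skip
    Eli black
    Kai→Max: Max black — skip
    Kai→Omar: Omar black — skip
    Kai→Ava: Ava black — skip
    Kai→Cal: Cal black — skip
  Kai black
Hana black
Every edge goes to a white or black vertex — no back edge, so the graph is acyclic.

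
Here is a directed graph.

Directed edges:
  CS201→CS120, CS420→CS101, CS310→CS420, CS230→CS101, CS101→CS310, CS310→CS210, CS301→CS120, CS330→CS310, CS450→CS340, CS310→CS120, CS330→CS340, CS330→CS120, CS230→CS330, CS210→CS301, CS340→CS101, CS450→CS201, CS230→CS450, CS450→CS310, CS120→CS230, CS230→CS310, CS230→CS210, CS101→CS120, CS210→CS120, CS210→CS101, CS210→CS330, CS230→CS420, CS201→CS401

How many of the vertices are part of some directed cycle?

A vertex is on a directed cycle iff it belongs to a strongly connected component of size ≥ 2 (or has a self-loop).
The vertices on cycles are {CS101, CS120, CS201, CS210, CS230, CS301, CS310, CS330, CS340, CS420, CS450} — 11 in total.

11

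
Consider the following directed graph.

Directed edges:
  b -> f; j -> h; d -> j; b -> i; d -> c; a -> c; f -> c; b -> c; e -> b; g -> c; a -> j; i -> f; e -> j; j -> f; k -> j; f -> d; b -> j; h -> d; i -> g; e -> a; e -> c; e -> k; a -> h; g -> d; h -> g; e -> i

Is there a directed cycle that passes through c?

c lies on a cycle iff there is a path from c back to itself.
Exploring from c, it never reaches itself; equivalently, its strongly connected component is a singleton.

No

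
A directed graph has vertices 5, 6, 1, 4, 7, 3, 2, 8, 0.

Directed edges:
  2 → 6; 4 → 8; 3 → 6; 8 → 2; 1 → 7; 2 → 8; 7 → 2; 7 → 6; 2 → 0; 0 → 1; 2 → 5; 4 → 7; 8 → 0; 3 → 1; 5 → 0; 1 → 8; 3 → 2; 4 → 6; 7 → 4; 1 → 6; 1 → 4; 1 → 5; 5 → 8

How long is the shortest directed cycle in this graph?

For each vertex v, BFS finds the shortest path from v back to v.
The shortest such closed walk is 7 → 4 → 7, length 2.

2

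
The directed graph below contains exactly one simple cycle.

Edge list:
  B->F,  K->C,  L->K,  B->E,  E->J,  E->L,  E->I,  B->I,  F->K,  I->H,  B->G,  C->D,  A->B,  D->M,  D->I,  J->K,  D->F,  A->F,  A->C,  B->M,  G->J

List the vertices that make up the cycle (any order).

DFS with gray/black marking from C:
C gray
  D gray
    I gray
      H gray
      H black
    I black
    M gray
    M black
    F gray
      K gray
        K→C: C is gray → back edge
Back edge closes the cycle C → D → F → K → C; its vertices are {C, D, F, K}.

C, D, F, K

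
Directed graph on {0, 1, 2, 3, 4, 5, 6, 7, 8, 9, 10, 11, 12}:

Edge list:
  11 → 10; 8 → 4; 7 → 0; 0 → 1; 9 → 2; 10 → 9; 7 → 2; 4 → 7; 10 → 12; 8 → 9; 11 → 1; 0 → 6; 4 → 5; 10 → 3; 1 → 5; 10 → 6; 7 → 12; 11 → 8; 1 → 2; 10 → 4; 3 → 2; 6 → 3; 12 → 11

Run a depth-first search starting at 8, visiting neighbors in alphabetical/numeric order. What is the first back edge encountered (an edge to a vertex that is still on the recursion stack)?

DFS from 8 (visiting neighbors in alphabetical/numeric order); mark gray on enter, black on exit:
8 gray
  4 gray
    5 gray
    5 black
    7 gray
      0 gray
        1 gray
          2 gray
          2 black
          1→5: 5 black — skip
        1 black
        6 gray
          3 gray
            3→2: 2 black — skip
          3 black
        6 black
      0 black
      7→2: 2 black — skip
      12 gray
        11 gray
          11→1: 1 black — skip
          11→8: 8 is gray → back edge
First back edge: 11 → 8.

11→8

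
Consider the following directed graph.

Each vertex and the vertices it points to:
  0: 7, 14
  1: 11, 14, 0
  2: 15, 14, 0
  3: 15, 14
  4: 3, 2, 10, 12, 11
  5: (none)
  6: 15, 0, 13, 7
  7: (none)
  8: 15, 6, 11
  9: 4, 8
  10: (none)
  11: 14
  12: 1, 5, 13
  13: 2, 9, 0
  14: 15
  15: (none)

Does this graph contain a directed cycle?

DFS with white/gray/black marking, starting from 8:
8 gray
  15 gray
  15 black
  6 gray
    6→15: 15 black — skip
    0 gray
      7 gray
      7 black
      14 gray
        14→15: 15 black — skip
      14 black
    0 black
    13 gray
      2 gray
        2→15: 15 black — skip
        2→14: 14 black — skip
        2→0: 0 black — skip
      2 black
      9 gray
        4 gray
          3 gray
            3→15: 15 black — skip
            3→14: 14 black — skip
          3 black
          4→2: 2 black — skip
          10 gray
          10 black
          12 gray
            1 gray
              11 gray
                11→14: 14 black — skip
              11 black
              1→14: 14 black — skip
              1→0: 0 black — skip
            1 black
            5 gray
            5 black
            12→13: 13 is gray → back edge
Back edge found, so a cycle exists: 13 → 9 → 4 → 12 → 13.

Yes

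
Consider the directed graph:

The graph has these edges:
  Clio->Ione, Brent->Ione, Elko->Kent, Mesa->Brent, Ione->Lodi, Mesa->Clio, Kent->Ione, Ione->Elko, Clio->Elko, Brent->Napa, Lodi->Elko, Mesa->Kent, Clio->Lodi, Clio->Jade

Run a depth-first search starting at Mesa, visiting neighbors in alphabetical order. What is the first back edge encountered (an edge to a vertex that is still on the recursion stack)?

DFS from Mesa (visiting neighbors in alphabetical order); mark gray on enter, black on exit:
Mesa gray
  Brent gray
    Ione gray
      Elko gray
        Kent gray
          Kent→Ione: Ione is gray → back edge
First back edge: Kent → Ione.

Kent→Ione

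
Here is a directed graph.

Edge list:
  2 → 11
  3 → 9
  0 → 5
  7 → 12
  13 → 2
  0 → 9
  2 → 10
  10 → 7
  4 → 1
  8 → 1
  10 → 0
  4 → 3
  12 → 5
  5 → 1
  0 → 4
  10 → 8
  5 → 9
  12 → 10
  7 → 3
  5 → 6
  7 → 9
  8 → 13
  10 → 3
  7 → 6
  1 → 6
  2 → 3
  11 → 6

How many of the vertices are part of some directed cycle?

6

A vertex is on a directed cycle iff it belongs to a strongly connected component of size ≥ 2 (or has a self-loop).
The vertices on cycles are {2, 7, 8, 10, 12, 13} — 6 in total.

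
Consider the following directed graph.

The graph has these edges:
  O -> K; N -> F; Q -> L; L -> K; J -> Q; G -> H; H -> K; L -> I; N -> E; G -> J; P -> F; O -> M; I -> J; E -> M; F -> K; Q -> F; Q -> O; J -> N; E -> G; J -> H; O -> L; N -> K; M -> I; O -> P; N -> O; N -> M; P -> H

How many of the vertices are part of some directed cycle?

9

A vertex is on a directed cycle iff it belongs to a strongly connected component of size ≥ 2 (or has a self-loop).
The vertices on cycles are {E, G, I, J, L, M, N, O, Q} — 9 in total.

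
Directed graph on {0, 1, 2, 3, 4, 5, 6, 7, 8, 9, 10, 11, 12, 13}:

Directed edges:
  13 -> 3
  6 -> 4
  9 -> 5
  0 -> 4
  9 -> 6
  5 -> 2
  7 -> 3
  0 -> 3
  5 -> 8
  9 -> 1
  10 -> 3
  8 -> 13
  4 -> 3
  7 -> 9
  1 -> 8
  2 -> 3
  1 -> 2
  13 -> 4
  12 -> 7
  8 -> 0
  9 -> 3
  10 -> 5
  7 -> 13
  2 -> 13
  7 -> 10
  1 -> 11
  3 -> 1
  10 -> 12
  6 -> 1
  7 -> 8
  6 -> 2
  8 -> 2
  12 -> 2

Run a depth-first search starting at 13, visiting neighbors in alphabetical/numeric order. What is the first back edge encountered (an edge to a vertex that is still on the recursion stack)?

2->3

DFS from 13 (visiting neighbors in alphabetical/numeric order); mark gray on enter, black on exit:
13 gray
  3 gray
    1 gray
      2 gray
        2→3: 3 is gray → back edge
First back edge: 2 → 3.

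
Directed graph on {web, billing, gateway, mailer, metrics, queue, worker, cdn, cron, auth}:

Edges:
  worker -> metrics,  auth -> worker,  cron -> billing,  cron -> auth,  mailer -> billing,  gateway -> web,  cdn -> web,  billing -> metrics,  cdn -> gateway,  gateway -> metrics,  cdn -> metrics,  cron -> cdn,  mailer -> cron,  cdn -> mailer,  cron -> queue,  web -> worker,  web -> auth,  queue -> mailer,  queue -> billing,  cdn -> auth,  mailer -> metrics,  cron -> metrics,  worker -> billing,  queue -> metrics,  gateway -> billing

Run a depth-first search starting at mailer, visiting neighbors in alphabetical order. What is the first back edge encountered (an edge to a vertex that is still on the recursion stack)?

cdn→mailer

DFS from mailer (visiting neighbors in alphabetical order); mark gray on enter, black on exit:
mailer gray
  billing gray
    metrics gray
    metrics black
  billing black
  cron gray
    auth gray
      worker gray
        worker→billing: billing black — skip
        worker→metrics: metrics black — skip
      worker black
    auth black
    cron→billing: billing black — skip
    cdn gray
      cdn→auth: auth black — skip
      gateway gray
        gateway→billing: billing black — skip
        gateway→metrics: metrics black — skip
        web gray
          web→auth: auth black — skip
          web→worker: worker black — skip
        web black
      gateway black
      cdn→mailer: mailer is gray → back edge
First back edge: cdn → mailer.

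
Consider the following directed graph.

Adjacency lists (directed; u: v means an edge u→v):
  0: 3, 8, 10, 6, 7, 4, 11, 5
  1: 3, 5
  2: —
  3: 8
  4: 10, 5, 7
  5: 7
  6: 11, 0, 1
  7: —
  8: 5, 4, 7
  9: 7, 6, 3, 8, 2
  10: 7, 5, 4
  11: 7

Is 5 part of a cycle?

5 lies on a cycle iff there is a path from 5 back to itself.
Exploring from 5, it never reaches itself; equivalently, its strongly connected component is a singleton.

No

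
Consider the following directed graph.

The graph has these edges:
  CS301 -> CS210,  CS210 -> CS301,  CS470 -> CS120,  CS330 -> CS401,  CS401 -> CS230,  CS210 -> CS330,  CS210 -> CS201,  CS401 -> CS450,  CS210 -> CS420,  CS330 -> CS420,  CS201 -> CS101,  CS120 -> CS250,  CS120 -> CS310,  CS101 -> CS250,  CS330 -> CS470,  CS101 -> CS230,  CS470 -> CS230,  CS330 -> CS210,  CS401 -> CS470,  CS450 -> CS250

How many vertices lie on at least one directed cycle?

3

A vertex is on a directed cycle iff it belongs to a strongly connected component of size ≥ 2 (or has a self-loop).
The vertices on cycles are {CS210, CS301, CS330} — 3 in total.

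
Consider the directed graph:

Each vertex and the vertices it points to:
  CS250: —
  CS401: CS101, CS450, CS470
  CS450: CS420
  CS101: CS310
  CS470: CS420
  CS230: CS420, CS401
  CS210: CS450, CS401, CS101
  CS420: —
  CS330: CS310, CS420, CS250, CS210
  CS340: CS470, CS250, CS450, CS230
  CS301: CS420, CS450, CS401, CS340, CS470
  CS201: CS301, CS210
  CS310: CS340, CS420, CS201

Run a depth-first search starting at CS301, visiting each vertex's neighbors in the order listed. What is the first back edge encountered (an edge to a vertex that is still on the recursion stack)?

DFS from CS301 (visiting each vertex's neighbors in the order listed); mark gray on enter, black on exit:
CS301 gray
  CS420 gray
  CS420 black
  CS450 gray
    CS450→CS420: CS420 black — skip
  CS450 black
  CS401 gray
    CS101 gray
      CS310 gray
        CS340 gray
          CS470 gray
            CS470→CS420: CS420 black — skip
          CS470 black
          CS250 gray
          CS250 black
          CS340→CS450: CS450 black — skip
          CS230 gray
            CS230→CS420: CS420 black — skip
            CS230→CS401: CS401 is gray → back edge
First back edge: CS230 → CS401.

CS230->CS401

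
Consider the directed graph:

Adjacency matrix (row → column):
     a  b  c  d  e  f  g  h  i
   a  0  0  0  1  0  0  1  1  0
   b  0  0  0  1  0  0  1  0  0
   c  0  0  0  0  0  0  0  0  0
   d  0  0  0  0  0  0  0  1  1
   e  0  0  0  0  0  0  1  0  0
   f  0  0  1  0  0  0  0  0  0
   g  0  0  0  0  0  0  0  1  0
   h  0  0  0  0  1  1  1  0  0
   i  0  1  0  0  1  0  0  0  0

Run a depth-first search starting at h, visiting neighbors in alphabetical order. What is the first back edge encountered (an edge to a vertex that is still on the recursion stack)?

g→h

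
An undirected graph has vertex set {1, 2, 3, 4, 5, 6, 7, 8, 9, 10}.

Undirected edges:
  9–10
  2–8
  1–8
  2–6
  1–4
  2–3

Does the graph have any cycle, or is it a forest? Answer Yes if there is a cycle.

DFS, tracking each vertex's parent; an edge to a visited non-parent vertex closes a cycle.
Start from 7:
visit 7 (parent –)
visit 1 (parent –)
  visit 8 (parent 1)
    8–1: parent, skip
    visit 2 (parent 8)
      2–8: parent, skip
      visit 3 (parent 2)
        3–2: parent, skip
      visit 6 (parent 2)
        6–2: parent, skip
  visit 4 (parent 1)
    4–1: parent, skip
visit 5 (parent –)
visit 9 (parent –)
  visit 10 (parent 9)
    10–9: parent, skip
No non-parent visited neighbor found — the graph is a forest.

No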